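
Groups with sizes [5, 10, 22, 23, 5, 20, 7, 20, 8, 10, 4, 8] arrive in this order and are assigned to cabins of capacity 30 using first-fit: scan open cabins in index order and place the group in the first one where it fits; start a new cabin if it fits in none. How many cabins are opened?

5

  5 → cabin 1 (new)  [load 5/30]
  10 → cabin 1  [load 15/30]
  22 → cabin 2 (new)  [load 22/30]
  23 → cabin 3 (new)  [load 23/30]
  5 → cabin 1  [load 20/30]
  20 → cabin 4 (new)  [load 20/30]
  7 → cabin 1  [load 27/30]
  20 → cabin 5 (new)  [load 20/30]
  8 → cabin 2  [load 30/30]
  10 → cabin 4  [load 30/30]
  4 → cabin 3  [load 27/30]
  8 → cabin 5  [load 28/30]
5 cabins opened.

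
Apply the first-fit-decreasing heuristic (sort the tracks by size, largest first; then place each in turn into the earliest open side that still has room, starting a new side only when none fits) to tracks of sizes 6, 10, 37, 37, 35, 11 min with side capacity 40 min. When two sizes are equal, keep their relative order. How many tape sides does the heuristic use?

Sorted descending: 37, 37, 35, 11, 10, 6.
  37 → side 1 (new)  [load 37/40]
  37 → side 2 (new)  [load 37/40]
  35 → side 3 (new)  [load 35/40]
  11 → side 4 (new)  [load 11/40]
  10 → side 4  [load 21/40]
  6 → side 4  [load 27/40]
4 tape sides opened.

4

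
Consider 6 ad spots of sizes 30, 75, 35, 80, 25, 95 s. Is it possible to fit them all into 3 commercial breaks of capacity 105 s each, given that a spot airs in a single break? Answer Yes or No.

Total = 340 s; ⌈340/105⌉ = 4.
At least 4 commercial breaks are required, but only 3 are allowed.

No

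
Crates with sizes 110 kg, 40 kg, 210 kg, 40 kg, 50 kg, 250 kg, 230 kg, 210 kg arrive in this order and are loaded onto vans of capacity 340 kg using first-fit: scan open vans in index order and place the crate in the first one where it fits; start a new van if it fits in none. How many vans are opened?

  110 → van 1 (new)  [load 110/340]
  40 → van 1  [load 150/340]
  210 → van 2 (new)  [load 210/340]
  40 → van 1  [load 190/340]
  50 → van 1  [load 240/340]
  250 → van 3 (new)  [load 250/340]
  230 → van 4 (new)  [load 230/340]
  210 → van 5 (new)  [load 210/340]
5 vans opened.

5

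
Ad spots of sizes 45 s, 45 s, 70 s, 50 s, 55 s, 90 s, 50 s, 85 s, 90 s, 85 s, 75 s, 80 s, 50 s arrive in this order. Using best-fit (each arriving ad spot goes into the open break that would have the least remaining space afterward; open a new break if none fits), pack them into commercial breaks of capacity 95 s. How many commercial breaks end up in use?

12

  45 → break 1 (new)  [load 45/95]
  45 → break 1  [load 90/95]
  70 → break 2 (new)  [load 70/95]
  50 → break 3 (new)  [load 50/95]
  55 → break 4 (new)  [load 55/95]
  90 → break 5 (new)  [load 90/95]
  50 → break 6 (new)  [load 50/95]
  85 → break 7 (new)  [load 85/95]
  90 → break 8 (new)  [load 90/95]
  85 → break 9 (new)  [load 85/95]
  75 → break 10 (new)  [load 75/95]
  80 → break 11 (new)  [load 80/95]
  50 → break 12 (new)  [load 50/95]
12 commercial breaks opened.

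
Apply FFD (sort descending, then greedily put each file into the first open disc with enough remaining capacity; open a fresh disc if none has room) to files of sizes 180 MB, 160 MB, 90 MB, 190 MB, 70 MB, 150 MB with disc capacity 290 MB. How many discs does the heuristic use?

4

Sorted descending: 190, 180, 160, 150, 90, 70.
  190 → disc 1 (new)  [load 190/290]
  180 → disc 2 (new)  [load 180/290]
  160 → disc 3 (new)  [load 160/290]
  150 → disc 4 (new)  [load 150/290]
  90 → disc 1  [load 280/290]
  70 → disc 2  [load 250/290]
4 discs opened.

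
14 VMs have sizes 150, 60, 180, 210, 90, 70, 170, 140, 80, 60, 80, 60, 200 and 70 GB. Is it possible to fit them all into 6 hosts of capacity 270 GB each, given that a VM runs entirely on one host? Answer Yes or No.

Total = 1620 GB; ⌈1620/270⌉ = 6.
The bound of 6 does not rule out 6, but exhaustive search shows no assignment into 6 hosts of capacity 270 GB exists — the minimum is 7.

No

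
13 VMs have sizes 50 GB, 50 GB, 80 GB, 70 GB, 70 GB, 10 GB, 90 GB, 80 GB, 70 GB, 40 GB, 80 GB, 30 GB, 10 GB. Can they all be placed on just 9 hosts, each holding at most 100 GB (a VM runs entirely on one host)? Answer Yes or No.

A valid assignment using 9 hosts:
  host 1: 90 + 10 = 100
  host 2: 80 + 10 = 90
  host 3: 80 = 80
  host 4: 80 = 80
  host 5: 70 + 30 = 100
  host 6: 70 = 70
  host 7: 70 = 70
  host 8: 50 + 50 = 100
  host 9: 40 = 40
Every load is within 100 GB, so 9 hosts suffice.

Yes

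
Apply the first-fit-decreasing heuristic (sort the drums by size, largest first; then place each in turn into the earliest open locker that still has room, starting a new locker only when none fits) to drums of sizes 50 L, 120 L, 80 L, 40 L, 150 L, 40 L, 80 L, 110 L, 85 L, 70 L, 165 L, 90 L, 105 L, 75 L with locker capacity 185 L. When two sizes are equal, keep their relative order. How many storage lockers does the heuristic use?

Sorted descending: 165, 150, 120, 110, 105, 90, 85, 80, 80, 75, 70, 50, 40, 40.
  165 → locker 1 (new)  [load 165/185]
  150 → locker 2 (new)  [load 150/185]
  120 → locker 3 (new)  [load 120/185]
  110 → locker 4 (new)  [load 110/185]
  105 → locker 5 (new)  [load 105/185]
  90 → locker 6 (new)  [load 90/185]
  85 → locker 6  [load 175/185]
  80 → locker 5  [load 185/185]
  80 → locker 7 (new)  [load 80/185]
  75 → locker 4  [load 185/185]
  70 → locker 7  [load 150/185]
  50 → locker 3  [load 170/185]
  40 → locker 8 (new)  [load 40/185]
  40 → locker 8  [load 80/185]
8 storage lockers opened.

8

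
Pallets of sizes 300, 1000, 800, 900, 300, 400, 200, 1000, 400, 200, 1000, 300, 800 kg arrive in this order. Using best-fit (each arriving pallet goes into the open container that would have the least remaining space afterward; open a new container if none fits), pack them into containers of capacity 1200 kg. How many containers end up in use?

  300 → container 1 (new)  [load 300/1200]
  1000 → container 2 (new)  [load 1000/1200]
  800 → container 1  [load 1100/1200]
  900 → container 3 (new)  [load 900/1200]
  300 → container 3  [load 1200/1200]
  400 → container 4 (new)  [load 400/1200]
  200 → container 2  [load 1200/1200]
  1000 → container 5 (new)  [load 1000/1200]
  400 → container 4  [load 800/1200]
  200 → container 5  [load 1200/1200]
  1000 → container 6 (new)  [load 1000/1200]
  300 → container 4  [load 1100/1200]
  800 → container 7 (new)  [load 800/1200]
7 containers opened.

7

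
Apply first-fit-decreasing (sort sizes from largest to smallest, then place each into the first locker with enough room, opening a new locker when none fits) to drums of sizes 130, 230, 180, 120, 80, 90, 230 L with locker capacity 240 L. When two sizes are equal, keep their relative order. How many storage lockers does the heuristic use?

Sorted descending: 230, 230, 180, 130, 120, 90, 80.
  230 → locker 1 (new)  [load 230/240]
  230 → locker 2 (new)  [load 230/240]
  180 → locker 3 (new)  [load 180/240]
  130 → locker 4 (new)  [load 130/240]
  120 → locker 5 (new)  [load 120/240]
  90 → locker 4  [load 220/240]
  80 → locker 5  [load 200/240]
5 storage lockers opened.

5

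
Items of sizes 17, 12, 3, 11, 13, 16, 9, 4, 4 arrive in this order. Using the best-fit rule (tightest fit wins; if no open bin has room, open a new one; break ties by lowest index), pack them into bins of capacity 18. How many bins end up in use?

6

  17 → bin 1 (new)  [load 17/18]
  12 → bin 2 (new)  [load 12/18]
  3 → bin 2  [load 15/18]
  11 → bin 3 (new)  [load 11/18]
  13 → bin 4 (new)  [load 13/18]
  16 → bin 5 (new)  [load 16/18]
  9 → bin 6 (new)  [load 9/18]
  4 → bin 4  [load 17/18]
  4 → bin 3  [load 15/18]
6 bins opened.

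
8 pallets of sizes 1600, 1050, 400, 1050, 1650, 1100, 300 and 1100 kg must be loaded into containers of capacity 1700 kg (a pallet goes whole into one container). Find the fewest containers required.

6

Total = 1650 + 1600 + 1100 + 1100 + 1050 + 1050 + 400 + 300 = 8250 kg.
Lower bound: ⌈8250/1700⌉ = 5 containers.
Also, 6 pallets each exceed 850 kg, and no two of those can share a container, so at least 6 containers are needed.
A packing using 6 containers:
  container 1: 1650 = 1650
  container 2: 1600 = 1600
  container 3: 1100 + 400 = 1500
  container 4: 1100 + 300 = 1400
  container 5: 1050 = 1050
  container 6: 1050 = 1050
This matches the lower bound, so 6 is optimal.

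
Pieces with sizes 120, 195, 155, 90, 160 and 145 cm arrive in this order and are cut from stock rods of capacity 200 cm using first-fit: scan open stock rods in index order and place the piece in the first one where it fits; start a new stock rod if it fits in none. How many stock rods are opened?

6

  120 → stock rod 1 (new)  [load 120/200]
  195 → stock rod 2 (new)  [load 195/200]
  155 → stock rod 3 (new)  [load 155/200]
  90 → stock rod 4 (new)  [load 90/200]
  160 → stock rod 5 (new)  [load 160/200]
  145 → stock rod 6 (new)  [load 145/200]
6 stock rods opened.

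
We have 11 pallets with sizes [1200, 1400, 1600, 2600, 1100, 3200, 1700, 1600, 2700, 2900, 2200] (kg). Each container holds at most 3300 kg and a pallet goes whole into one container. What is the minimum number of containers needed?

8

Total = 3200 + 2900 + 2700 + 2600 + 2200 + 1700 + 1600 + 1600 + 1400 + 1200 + 1100 = 22200 kg.
Lower bound: ⌈22200/3300⌉ = 7 containers.
A packing using 8 containers:
  container 1: 3200 = 3200
  container 2: 2900 = 2900
  container 3: 2700 = 2700
  container 4: 2600 = 2600
  container 5: 2200 + 1100 = 3300
  container 6: 1700 + 1600 = 3300
  container 7: 1600 + 1400 = 3000
  container 8: 1200 = 1200
No arrangement into 7 containers stays within capacity, so 8 is optimal.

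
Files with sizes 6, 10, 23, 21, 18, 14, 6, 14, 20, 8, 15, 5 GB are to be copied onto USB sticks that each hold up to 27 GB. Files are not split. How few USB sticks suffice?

7

Total = 23 + 21 + 20 + 18 + 15 + 14 + 14 + 10 + 8 + 6 + 6 + 5 = 160 GB.
Lower bound: ⌈160/27⌉ = 6 USB sticks.
Also, 7 files each exceed 27/2 GB, and no two of those can share a USB stick, so at least 7 USB sticks are needed.
A packing using 7 USB sticks:
  USB stick 1: 23 = 23
  USB stick 2: 21 + 6 = 27
  USB stick 3: 20 + 6 = 26
  USB stick 4: 18 + 8 = 26
  USB stick 5: 15 + 10 = 25
  USB stick 6: 14 + 5 = 19
  USB stick 7: 14 = 14
This matches the lower bound, so 7 is optimal.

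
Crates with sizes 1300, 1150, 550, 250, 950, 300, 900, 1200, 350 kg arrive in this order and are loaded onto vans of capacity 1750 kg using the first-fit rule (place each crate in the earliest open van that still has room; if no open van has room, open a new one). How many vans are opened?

5

  1300 → van 1 (new)  [load 1300/1750]
  1150 → van 2 (new)  [load 1150/1750]
  550 → van 2  [load 1700/1750]
  250 → van 1  [load 1550/1750]
  950 → van 3 (new)  [load 950/1750]
  300 → van 3  [load 1250/1750]
  900 → van 4 (new)  [load 900/1750]
  1200 → van 5 (new)  [load 1200/1750]
  350 → van 3  [load 1600/1750]
5 vans opened.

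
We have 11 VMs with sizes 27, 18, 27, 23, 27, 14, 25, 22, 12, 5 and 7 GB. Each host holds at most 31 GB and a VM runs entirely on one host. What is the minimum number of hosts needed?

Total = 27 + 27 + 27 + 25 + 23 + 22 + 18 + 14 + 12 + 7 + 5 = 207 GB.
Lower bound: ⌈207/31⌉ = 7 hosts.
A packing using 8 hosts:
  host 1: 27 = 27
  host 2: 27 = 27
  host 3: 27 = 27
  host 4: 25 + 5 = 30
  host 5: 23 + 7 = 30
  host 6: 22 = 22
  host 7: 18 + 12 = 30
  host 8: 14 = 14
No arrangement into 7 hosts stays within capacity, so 8 is optimal.

8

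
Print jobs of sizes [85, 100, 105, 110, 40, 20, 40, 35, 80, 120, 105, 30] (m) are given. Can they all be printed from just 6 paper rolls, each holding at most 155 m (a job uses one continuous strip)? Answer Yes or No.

No

Total = 870 m; ⌈870/155⌉ = 6.
7 print jobs each exceed half the capacity and cannot share a roll, forcing at least 7 paper rolls.
At least 7 paper rolls are required, but only 6 are allowed.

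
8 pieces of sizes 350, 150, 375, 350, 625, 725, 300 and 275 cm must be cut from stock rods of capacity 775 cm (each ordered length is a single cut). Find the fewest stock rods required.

Total = 725 + 625 + 375 + 350 + 350 + 300 + 275 + 150 = 3150 cm.
Lower bound: ⌈3150/775⌉ = 5 stock rods.
A packing using 5 stock rods:
  stock rod 1: 725 = 725
  stock rod 2: 625 + 150 = 775
  stock rod 3: 375 + 350 = 725
  stock rod 4: 350 + 300 = 650
  stock rod 5: 275 = 275
This matches the lower bound, so 5 is optimal.

5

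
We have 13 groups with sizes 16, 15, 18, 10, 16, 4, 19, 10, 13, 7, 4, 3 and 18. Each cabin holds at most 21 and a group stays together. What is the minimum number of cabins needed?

8

Total = 19 + 18 + 18 + 16 + 16 + 15 + 13 + 10 + 10 + 7 + 4 + 4 + 3 = 153.
Lower bound: ⌈153/21⌉ = 8 cabins.
A packing using 8 cabins:
  cabin 1: 19 = 19
  cabin 2: 18 + 3 = 21
  cabin 3: 18 = 18
  cabin 4: 16 + 4 = 20
  cabin 5: 16 + 4 = 20
  cabin 6: 15 = 15
  cabin 7: 13 + 7 = 20
  cabin 8: 10 + 10 = 20
This matches the lower bound, so 8 is optimal.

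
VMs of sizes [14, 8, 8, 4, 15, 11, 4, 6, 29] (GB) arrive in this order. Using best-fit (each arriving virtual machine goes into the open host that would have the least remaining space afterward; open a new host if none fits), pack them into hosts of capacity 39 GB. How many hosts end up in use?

3

  14 → host 1 (new)  [load 14/39]
  8 → host 1  [load 22/39]
  8 → host 1  [load 30/39]
  4 → host 1  [load 34/39]
  15 → host 2 (new)  [load 15/39]
  11 → host 2  [load 26/39]
  4 → host 1  [load 38/39]
  6 → host 2  [load 32/39]
  29 → host 3 (new)  [load 29/39]
3 hosts opened.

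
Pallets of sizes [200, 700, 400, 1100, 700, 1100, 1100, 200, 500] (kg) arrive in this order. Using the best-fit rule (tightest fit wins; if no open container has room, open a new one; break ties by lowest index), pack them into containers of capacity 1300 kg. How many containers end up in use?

5

  200 → container 1 (new)  [load 200/1300]
  700 → container 1  [load 900/1300]
  400 → container 1  [load 1300/1300]
  1100 → container 2 (new)  [load 1100/1300]
  700 → container 3 (new)  [load 700/1300]
  1100 → container 4 (new)  [load 1100/1300]
  1100 → container 5 (new)  [load 1100/1300]
  200 → container 2  [load 1300/1300]
  500 → container 3  [load 1200/1300]
5 containers opened.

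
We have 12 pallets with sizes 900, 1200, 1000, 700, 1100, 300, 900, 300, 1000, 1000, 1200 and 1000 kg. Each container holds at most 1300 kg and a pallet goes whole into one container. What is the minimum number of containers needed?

10

Total = 1200 + 1200 + 1100 + 1000 + 1000 + 1000 + 1000 + 900 + 900 + 700 + 300 + 300 = 10600 kg.
Lower bound: ⌈10600/1300⌉ = 9 containers.
Also, 10 pallets each exceed 650 kg, and no two of those can share a container, so at least 10 containers are needed.
A packing using 10 containers:
  container 1: 1200 = 1200
  container 2: 1200 = 1200
  container 3: 1100 = 1100
  container 4: 1000 + 300 = 1300
  container 5: 1000 + 300 = 1300
  container 6: 1000 = 1000
  container 7: 1000 = 1000
  container 8: 900 = 900
  container 9: 900 = 900
  container 10: 700 = 700
This matches the lower bound, so 10 is optimal.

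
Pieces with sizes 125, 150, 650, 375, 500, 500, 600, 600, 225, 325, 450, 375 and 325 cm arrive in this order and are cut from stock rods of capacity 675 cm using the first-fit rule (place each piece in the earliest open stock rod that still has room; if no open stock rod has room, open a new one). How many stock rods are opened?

10

  125 → stock rod 1 (new)  [load 125/675]
  150 → stock rod 1  [load 275/675]
  650 → stock rod 2 (new)  [load 650/675]
  375 → stock rod 1  [load 650/675]
  500 → stock rod 3 (new)  [load 500/675]
  500 → stock rod 4 (new)  [load 500/675]
  600 → stock rod 5 (new)  [load 600/675]
  600 → stock rod 6 (new)  [load 600/675]
  225 → stock rod 7 (new)  [load 225/675]
  325 → stock rod 7  [load 550/675]
  450 → stock rod 8 (new)  [load 450/675]
  375 → stock rod 9 (new)  [load 375/675]
  325 → stock rod 10 (new)  [load 325/675]
10 stock rods opened.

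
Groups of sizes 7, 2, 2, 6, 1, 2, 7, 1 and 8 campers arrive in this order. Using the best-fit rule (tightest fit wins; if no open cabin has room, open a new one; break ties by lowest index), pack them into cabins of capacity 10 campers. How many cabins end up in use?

  7 → cabin 1 (new)  [load 7/10]
  2 → cabin 1  [load 9/10]
  2 → cabin 2 (new)  [load 2/10]
  6 → cabin 2  [load 8/10]
  1 → cabin 1  [load 10/10]
  2 → cabin 2  [load 10/10]
  7 → cabin 3 (new)  [load 7/10]
  1 → cabin 3  [load 8/10]
  8 → cabin 4 (new)  [load 8/10]
4 cabins opened.

4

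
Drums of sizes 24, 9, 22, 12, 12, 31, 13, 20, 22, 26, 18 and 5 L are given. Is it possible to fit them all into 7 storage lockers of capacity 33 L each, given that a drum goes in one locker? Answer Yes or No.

Total = 214 L; ⌈214/33⌉ = 7.
The bound of 7 does not rule out 7, but exhaustive search shows no assignment into 7 storage lockers of capacity 33 L exists — the minimum is 8.

No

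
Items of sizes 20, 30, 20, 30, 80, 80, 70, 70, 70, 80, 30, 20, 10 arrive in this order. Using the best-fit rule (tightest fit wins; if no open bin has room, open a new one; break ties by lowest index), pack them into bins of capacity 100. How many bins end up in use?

  20 → bin 1 (new)  [load 20/100]
  30 → bin 1  [load 50/100]
  20 → bin 1  [load 70/100]
  30 → bin 1  [load 100/100]
  80 → bin 2 (new)  [load 80/100]
  80 → bin 3 (new)  [load 80/100]
  70 → bin 4 (new)  [load 70/100]
  70 → bin 5 (new)  [load 70/100]
  70 → bin 6 (new)  [load 70/100]
  80 → bin 7 (new)  [load 80/100]
  30 → bin 4  [load 100/100]
  20 → bin 2  [load 100/100]
  10 → bin 3  [load 90/100]
7 bins opened.

7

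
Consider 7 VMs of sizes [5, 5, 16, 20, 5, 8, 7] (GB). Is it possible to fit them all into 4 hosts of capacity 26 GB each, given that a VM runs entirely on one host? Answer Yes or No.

A valid assignment using 3 hosts:
  host 1: 20 + 5 = 25
  host 2: 16 + 8 = 24
  host 3: 7 + 5 + 5 = 17
That uses only 3 ≤ 4, so 4 hosts are enough.

Yes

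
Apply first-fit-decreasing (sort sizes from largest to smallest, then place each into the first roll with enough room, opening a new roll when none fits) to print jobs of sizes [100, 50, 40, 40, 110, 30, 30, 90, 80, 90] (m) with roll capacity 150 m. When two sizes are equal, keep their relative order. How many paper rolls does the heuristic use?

Sorted descending: 110, 100, 90, 90, 80, 50, 40, 40, 30, 30.
  110 → roll 1 (new)  [load 110/150]
  100 → roll 2 (new)  [load 100/150]
  90 → roll 3 (new)  [load 90/150]
  90 → roll 4 (new)  [load 90/150]
  80 → roll 5 (new)  [load 80/150]
  50 → roll 2  [load 150/150]
  40 → roll 1  [load 150/150]
  40 → roll 3  [load 130/150]
  30 → roll 4  [load 120/150]
  30 → roll 4  [load 150/150]
5 paper rolls opened.

5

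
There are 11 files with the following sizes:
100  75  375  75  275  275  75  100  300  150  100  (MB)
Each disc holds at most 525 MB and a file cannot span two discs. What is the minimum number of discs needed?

4

Total = 375 + 300 + 275 + 275 + 150 + 100 + 100 + 100 + 75 + 75 + 75 = 1900 MB.
Lower bound: ⌈1900/525⌉ = 4 discs.
A packing using 4 discs:
  disc 1: 375 + 150 = 525
  disc 2: 300 + 100 + 100 = 500
  disc 3: 275 + 100 + 75 + 75 = 525
  disc 4: 275 + 75 = 350
This matches the lower bound, so 4 is optimal.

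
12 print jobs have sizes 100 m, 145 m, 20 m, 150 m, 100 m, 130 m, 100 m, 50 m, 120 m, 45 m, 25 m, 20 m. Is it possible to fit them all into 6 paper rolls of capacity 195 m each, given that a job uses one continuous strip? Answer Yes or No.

Total = 1005 m; ⌈1005/195⌉ = 6.
7 print jobs each exceed half the capacity and cannot share a roll, forcing at least 7 paper rolls.
At least 7 paper rolls are required, but only 6 are allowed.

No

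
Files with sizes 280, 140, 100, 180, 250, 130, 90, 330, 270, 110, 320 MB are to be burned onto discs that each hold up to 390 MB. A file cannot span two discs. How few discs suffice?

7

Total = 330 + 320 + 280 + 270 + 250 + 180 + 140 + 130 + 110 + 100 + 90 = 2200 MB.
Lower bound: ⌈2200/390⌉ = 6 discs.
A packing using 7 discs:
  disc 1: 330 = 330
  disc 2: 320 = 320
  disc 3: 280 + 110 = 390
  disc 4: 270 + 100 = 370
  disc 5: 250 + 140 = 390
  disc 6: 180 + 130 = 310
  disc 7: 90 = 90
No arrangement into 6 discs stays within capacity, so 7 is optimal.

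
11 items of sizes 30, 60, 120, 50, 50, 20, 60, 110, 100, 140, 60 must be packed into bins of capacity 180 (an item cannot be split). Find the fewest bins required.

Total = 140 + 120 + 110 + 100 + 60 + 60 + 60 + 50 + 50 + 30 + 20 = 800.
Lower bound: ⌈800/180⌉ = 5 bins.
A packing using 5 bins:
  bin 1: 140 + 30 = 170
  bin 2: 120 + 60 = 180
  bin 3: 110 + 60 = 170
  bin 4: 100 + 60 + 20 = 180
  bin 5: 50 + 50 = 100
This matches the lower bound, so 5 is optimal.

5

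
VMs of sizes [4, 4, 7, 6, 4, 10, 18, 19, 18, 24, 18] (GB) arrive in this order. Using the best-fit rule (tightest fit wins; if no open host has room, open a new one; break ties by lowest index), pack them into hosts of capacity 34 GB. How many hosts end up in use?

  4 → host 1 (new)  [load 4/34]
  4 → host 1  [load 8/34]
  7 → host 1  [load 15/34]
  6 → host 1  [load 21/34]
  4 → host 1  [load 25/34]
  10 → host 2 (new)  [load 10/34]
  18 → host 2  [load 28/34]
  19 → host 3 (new)  [load 19/34]
  18 → host 4 (new)  [load 18/34]
  24 → host 5 (new)  [load 24/34]
  18 → host 6 (new)  [load 18/34]
6 hosts opened.

6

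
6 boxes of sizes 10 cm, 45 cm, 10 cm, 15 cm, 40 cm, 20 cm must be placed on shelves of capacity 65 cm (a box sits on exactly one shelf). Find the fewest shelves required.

Total = 45 + 40 + 20 + 15 + 10 + 10 = 140 cm.
Lower bound: ⌈140/65⌉ = 3 shelves.
A packing using 3 shelves:
  shelf 1: 45 + 20 = 65
  shelf 2: 40 + 15 + 10 = 65
  shelf 3: 10 = 10
This matches the lower bound, so 3 is optimal.

3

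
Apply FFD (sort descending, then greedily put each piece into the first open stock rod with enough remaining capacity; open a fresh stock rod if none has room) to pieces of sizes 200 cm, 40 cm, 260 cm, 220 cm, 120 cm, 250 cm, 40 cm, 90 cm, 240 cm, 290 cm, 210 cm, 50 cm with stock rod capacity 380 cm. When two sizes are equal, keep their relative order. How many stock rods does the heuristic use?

7

Sorted descending: 290, 260, 250, 240, 220, 210, 200, 120, 90, 50, 40, 40.
  290 → stock rod 1 (new)  [load 290/380]
  260 → stock rod 2 (new)  [load 260/380]
  250 → stock rod 3 (new)  [load 250/380]
  240 → stock rod 4 (new)  [load 240/380]
  220 → stock rod 5 (new)  [load 220/380]
  210 → stock rod 6 (new)  [load 210/380]
  200 → stock rod 7 (new)  [load 200/380]
  120 → stock rod 2  [load 380/380]
  90 → stock rod 1  [load 380/380]
  50 → stock rod 3  [load 300/380]
  40 → stock rod 3  [load 340/380]
  40 → stock rod 3  [load 380/380]
7 stock rods opened.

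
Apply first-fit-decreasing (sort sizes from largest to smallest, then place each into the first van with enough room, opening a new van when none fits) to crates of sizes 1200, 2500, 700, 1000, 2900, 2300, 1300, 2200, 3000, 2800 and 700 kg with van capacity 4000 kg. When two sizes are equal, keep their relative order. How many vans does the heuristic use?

6

Sorted descending: 3000, 2900, 2800, 2500, 2300, 2200, 1300, 1200, 1000, 700, 700.
  3000 → van 1 (new)  [load 3000/4000]
  2900 → van 2 (new)  [load 2900/4000]
  2800 → van 3 (new)  [load 2800/4000]
  2500 → van 4 (new)  [load 2500/4000]
  2300 → van 5 (new)  [load 2300/4000]
  2200 → van 6 (new)  [load 2200/4000]
  1300 → van 4  [load 3800/4000]
  1200 → van 3  [load 4000/4000]
  1000 → van 1  [load 4000/4000]
  700 → van 2  [load 3600/4000]
  700 → van 5  [load 3000/4000]
6 vans opened.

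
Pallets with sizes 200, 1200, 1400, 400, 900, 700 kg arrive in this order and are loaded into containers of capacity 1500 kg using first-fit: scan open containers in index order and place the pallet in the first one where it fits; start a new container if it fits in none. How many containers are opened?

4

  200 → container 1 (new)  [load 200/1500]
  1200 → container 1  [load 1400/1500]
  1400 → container 2 (new)  [load 1400/1500]
  400 → container 3 (new)  [load 400/1500]
  900 → container 3  [load 1300/1500]
  700 → container 4 (new)  [load 700/1500]
4 containers opened.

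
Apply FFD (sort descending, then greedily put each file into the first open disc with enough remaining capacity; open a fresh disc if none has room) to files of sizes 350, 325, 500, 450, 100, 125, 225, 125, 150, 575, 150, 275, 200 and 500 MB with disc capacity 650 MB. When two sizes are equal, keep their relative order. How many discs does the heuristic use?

7

Sorted descending: 575, 500, 500, 450, 350, 325, 275, 225, 200, 150, 150, 125, 125, 100.
  575 → disc 1 (new)  [load 575/650]
  500 → disc 2 (new)  [load 500/650]
  500 → disc 3 (new)  [load 500/650]
  450 → disc 4 (new)  [load 450/650]
  350 → disc 5 (new)  [load 350/650]
  325 → disc 6 (new)  [load 325/650]
  275 → disc 5  [load 625/650]
  225 → disc 6  [load 550/650]
  200 → disc 4  [load 650/650]
  150 → disc 2  [load 650/650]
  150 → disc 3  [load 650/650]
  125 → disc 7 (new)  [load 125/650]
  125 → disc 7  [load 250/650]
  100 → disc 6  [load 650/650]
7 discs opened.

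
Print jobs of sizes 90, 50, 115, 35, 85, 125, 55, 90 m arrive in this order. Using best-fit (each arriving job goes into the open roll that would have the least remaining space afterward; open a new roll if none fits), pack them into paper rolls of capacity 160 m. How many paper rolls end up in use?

5

  90 → roll 1 (new)  [load 90/160]
  50 → roll 1  [load 140/160]
  115 → roll 2 (new)  [load 115/160]
  35 → roll 2  [load 150/160]
  85 → roll 3 (new)  [load 85/160]
  125 → roll 4 (new)  [load 125/160]
  55 → roll 3  [load 140/160]
  90 → roll 5 (new)  [load 90/160]
5 paper rolls opened.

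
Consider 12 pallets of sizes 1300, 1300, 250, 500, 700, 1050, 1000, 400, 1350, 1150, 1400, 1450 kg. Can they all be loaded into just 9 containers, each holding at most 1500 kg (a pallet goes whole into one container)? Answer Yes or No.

A valid assignment using 9 containers:
  container 1: 1450 = 1450
  container 2: 1400 = 1400
  container 3: 1350 = 1350
  container 4: 1300 = 1300
  container 5: 1300 = 1300
  container 6: 1150 + 250 = 1400
  container 7: 1050 + 400 = 1450
  container 8: 1000 + 500 = 1500
  container 9: 700 = 700
Every load is within 1500 kg, so 9 containers suffice.

Yes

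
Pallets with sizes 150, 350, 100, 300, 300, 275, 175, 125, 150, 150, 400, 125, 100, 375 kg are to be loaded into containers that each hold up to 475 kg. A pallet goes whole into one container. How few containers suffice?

Total = 400 + 375 + 350 + 300 + 300 + 275 + 175 + 150 + 150 + 150 + 125 + 125 + 100 + 100 = 3075 kg.
Lower bound: ⌈3075/475⌉ = 7 containers.
A packing using 7 containers:
  container 1: 400 = 400
  container 2: 375 + 100 = 475
  container 3: 350 + 125 = 475
  container 4: 300 + 175 = 475
  container 5: 300 + 150 = 450
  container 6: 275 + 150 = 425
  container 7: 150 + 125 + 100 = 375
This matches the lower bound, so 7 is optimal.

7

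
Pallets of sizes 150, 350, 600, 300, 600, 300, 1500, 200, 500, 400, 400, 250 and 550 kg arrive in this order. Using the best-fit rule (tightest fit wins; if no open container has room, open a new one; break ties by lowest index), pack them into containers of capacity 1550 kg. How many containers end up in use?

  150 → container 1 (new)  [load 150/1550]
  350 → container 1  [load 500/1550]
  600 → container 1  [load 1100/1550]
  300 → container 1  [load 1400/1550]
  600 → container 2 (new)  [load 600/1550]
  300 → container 2  [load 900/1550]
  1500 → container 3 (new)  [load 1500/1550]
  200 → container 2  [load 1100/1550]
  500 → container 4 (new)  [load 500/1550]
  400 → container 2  [load 1500/1550]
  400 → container 4  [load 900/1550]
  250 → container 4  [load 1150/1550]
  550 → container 5 (new)  [load 550/1550]
5 containers opened.

5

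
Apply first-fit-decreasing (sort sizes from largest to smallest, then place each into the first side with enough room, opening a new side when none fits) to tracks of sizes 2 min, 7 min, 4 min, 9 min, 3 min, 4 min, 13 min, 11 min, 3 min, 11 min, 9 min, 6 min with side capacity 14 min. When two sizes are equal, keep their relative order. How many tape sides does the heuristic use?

7

Sorted descending: 13, 11, 11, 9, 9, 7, 6, 4, 4, 3, 3, 2.
  13 → side 1 (new)  [load 13/14]
  11 → side 2 (new)  [load 11/14]
  11 → side 3 (new)  [load 11/14]
  9 → side 4 (new)  [load 9/14]
  9 → side 5 (new)  [load 9/14]
  7 → side 6 (new)  [load 7/14]
  6 → side 6  [load 13/14]
  4 → side 4  [load 13/14]
  4 → side 5  [load 13/14]
  3 → side 2  [load 14/14]
  3 → side 3  [load 14/14]
  2 → side 7 (new)  [load 2/14]
7 tape sides opened.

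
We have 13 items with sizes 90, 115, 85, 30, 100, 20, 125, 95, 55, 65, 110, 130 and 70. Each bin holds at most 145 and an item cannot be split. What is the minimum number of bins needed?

Total = 130 + 125 + 115 + 110 + 100 + 95 + 90 + 85 + 70 + 65 + 55 + 30 + 20 = 1090.
Lower bound: ⌈1090/145⌉ = 8 bins.
A packing using 9 bins:
  bin 1: 130 = 130
  bin 2: 125 + 20 = 145
  bin 3: 115 + 30 = 145
  bin 4: 110 = 110
  bin 5: 100 = 100
  bin 6: 95 = 95
  bin 7: 90 + 55 = 145
  bin 8: 85 = 85
  bin 9: 70 + 65 = 135
No arrangement into 8 bins stays within capacity, so 9 is optimal.

9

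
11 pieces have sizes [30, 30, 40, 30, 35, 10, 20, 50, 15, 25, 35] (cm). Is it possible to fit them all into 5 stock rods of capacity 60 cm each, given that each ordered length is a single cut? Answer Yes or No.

No

Total = 320 cm; ⌈320/60⌉ = 6.
At least 6 stock rods are required, but only 5 are allowed.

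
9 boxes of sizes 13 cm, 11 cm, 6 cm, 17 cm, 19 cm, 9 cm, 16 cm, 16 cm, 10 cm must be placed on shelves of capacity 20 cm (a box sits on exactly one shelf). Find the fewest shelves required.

7

Total = 19 + 17 + 16 + 16 + 13 + 11 + 10 + 9 + 6 = 117 cm.
Lower bound: ⌈117/20⌉ = 6 shelves.
A packing using 7 shelves:
  shelf 1: 19 = 19
  shelf 2: 17 = 17
  shelf 3: 16 = 16
  shelf 4: 16 = 16
  shelf 5: 13 + 6 = 19
  shelf 6: 11 + 9 = 20
  shelf 7: 10 = 10
No arrangement into 6 shelves stays within capacity, so 7 is optimal.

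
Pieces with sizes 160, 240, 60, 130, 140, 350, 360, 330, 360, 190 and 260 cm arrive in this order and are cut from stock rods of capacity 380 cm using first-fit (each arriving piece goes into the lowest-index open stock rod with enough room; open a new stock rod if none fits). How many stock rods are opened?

8

  160 → stock rod 1 (new)  [load 160/380]
  240 → stock rod 2 (new)  [load 240/380]
  60 → stock rod 1  [load 220/380]
  130 → stock rod 1  [load 350/380]
  140 → stock rod 2  [load 380/380]
  350 → stock rod 3 (new)  [load 350/380]
  360 → stock rod 4 (new)  [load 360/380]
  330 → stock rod 5 (new)  [load 330/380]
  360 → stock rod 6 (new)  [load 360/380]
  190 → stock rod 7 (new)  [load 190/380]
  260 → stock rod 8 (new)  [load 260/380]
8 stock rods opened.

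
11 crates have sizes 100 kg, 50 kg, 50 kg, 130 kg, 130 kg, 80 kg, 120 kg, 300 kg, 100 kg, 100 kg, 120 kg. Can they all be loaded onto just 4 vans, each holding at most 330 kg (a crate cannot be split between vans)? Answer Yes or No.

Yes

A valid assignment using 4 vans:
  van 1: 300 = 300
  van 2: 130 + 120 + 80 = 330
  van 3: 130 + 100 + 100 = 330
  van 4: 120 + 100 + 50 + 50 = 320
Every load is within 330 kg, so 4 vans suffice.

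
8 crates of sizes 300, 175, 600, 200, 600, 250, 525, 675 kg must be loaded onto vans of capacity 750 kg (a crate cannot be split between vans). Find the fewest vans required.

5

Total = 675 + 600 + 600 + 525 + 300 + 250 + 200 + 175 = 3325 kg.
Lower bound: ⌈3325/750⌉ = 5 vans.
A packing using 5 vans:
  van 1: 675 = 675
  van 2: 600 = 600
  van 3: 600 = 600
  van 4: 525 + 200 = 725
  van 5: 300 + 250 + 175 = 725
This matches the lower bound, so 5 is optimal.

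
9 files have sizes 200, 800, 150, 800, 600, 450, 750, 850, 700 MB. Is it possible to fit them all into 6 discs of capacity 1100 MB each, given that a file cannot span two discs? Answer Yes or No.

A valid assignment using 6 discs:
  disc 1: 850 + 200 = 1050
  disc 2: 800 + 150 = 950
  disc 3: 800 = 800
  disc 4: 750 = 750
  disc 5: 700 = 700
  disc 6: 600 + 450 = 1050
Every load is within 1100 MB, so 6 discs suffice.

Yes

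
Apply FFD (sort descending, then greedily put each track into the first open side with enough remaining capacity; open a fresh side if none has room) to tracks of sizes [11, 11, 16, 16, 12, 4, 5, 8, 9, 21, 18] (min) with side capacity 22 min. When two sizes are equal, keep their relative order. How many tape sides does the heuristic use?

7

Sorted descending: 21, 18, 16, 16, 12, 11, 11, 9, 8, 5, 4.
  21 → side 1 (new)  [load 21/22]
  18 → side 2 (new)  [load 18/22]
  16 → side 3 (new)  [load 16/22]
  16 → side 4 (new)  [load 16/22]
  12 → side 5 (new)  [load 12/22]
  11 → side 6 (new)  [load 11/22]
  11 → side 6  [load 22/22]
  9 → side 5  [load 21/22]
  8 → side 7 (new)  [load 8/22]
  5 → side 3  [load 21/22]
  4 → side 2  [load 22/22]
7 tape sides opened.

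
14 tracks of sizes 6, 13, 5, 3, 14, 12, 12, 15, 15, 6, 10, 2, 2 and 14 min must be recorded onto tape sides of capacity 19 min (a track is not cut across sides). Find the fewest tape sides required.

Total = 15 + 15 + 14 + 14 + 13 + 12 + 12 + 10 + 6 + 6 + 5 + 3 + 2 + 2 = 129 min.
Lower bound: ⌈129/19⌉ = 7 tape sides.
Also, 8 tracks each exceed 19/2 min, and no two of those can share a side, so at least 8 tape sides are needed.
A packing using 8 tape sides:
  side 1: 15 + 3 = 18
  side 2: 15 + 2 + 2 = 19
  side 3: 14 + 5 = 19
  side 4: 14 = 14
  side 5: 13 + 6 = 19
  side 6: 12 + 6 = 18
  side 7: 12 = 12
  side 8: 10 = 10
This matches the lower bound, so 8 is optimal.

8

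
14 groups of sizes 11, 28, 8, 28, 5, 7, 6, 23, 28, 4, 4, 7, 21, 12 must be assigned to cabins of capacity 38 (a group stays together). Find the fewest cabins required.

6

Total = 28 + 28 + 28 + 23 + 21 + 12 + 11 + 8 + 7 + 7 + 6 + 5 + 4 + 4 = 192.
Lower bound: ⌈192/38⌉ = 6 cabins.
A packing using 6 cabins:
  cabin 1: 28 + 8 = 36
  cabin 2: 28 + 7 = 35
  cabin 3: 28 + 7 = 35
  cabin 4: 23 + 12 = 35
  cabin 5: 21 + 11 + 6 = 38
  cabin 6: 5 + 4 + 4 = 13
This matches the lower bound, so 6 is optimal.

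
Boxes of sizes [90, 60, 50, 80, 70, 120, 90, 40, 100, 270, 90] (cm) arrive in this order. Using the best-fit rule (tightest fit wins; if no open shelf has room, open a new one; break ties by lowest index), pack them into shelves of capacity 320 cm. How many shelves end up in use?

  90 → shelf 1 (new)  [load 90/320]
  60 → shelf 1  [load 150/320]
  50 → shelf 1  [load 200/320]
  80 → shelf 1  [load 280/320]
  70 → shelf 2 (new)  [load 70/320]
  120 → shelf 2  [load 190/320]
  90 → shelf 2  [load 280/320]
  40 → shelf 1  [load 320/320]
  100 → shelf 3 (new)  [load 100/320]
  270 → shelf 4 (new)  [load 270/320]
  90 → shelf 3  [load 190/320]
4 shelves opened.

4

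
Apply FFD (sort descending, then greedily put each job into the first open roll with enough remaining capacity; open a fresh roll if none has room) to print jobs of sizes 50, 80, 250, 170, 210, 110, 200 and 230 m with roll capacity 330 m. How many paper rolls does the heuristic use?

Sorted descending: 250, 230, 210, 200, 170, 110, 80, 50.
  250 → roll 1 (new)  [load 250/330]
  230 → roll 2 (new)  [load 230/330]
  210 → roll 3 (new)  [load 210/330]
  200 → roll 4 (new)  [load 200/330]
  170 → roll 5 (new)  [load 170/330]
  110 → roll 3  [load 320/330]
  80 → roll 1  [load 330/330]
  50 → roll 2  [load 280/330]
5 paper rolls opened.

5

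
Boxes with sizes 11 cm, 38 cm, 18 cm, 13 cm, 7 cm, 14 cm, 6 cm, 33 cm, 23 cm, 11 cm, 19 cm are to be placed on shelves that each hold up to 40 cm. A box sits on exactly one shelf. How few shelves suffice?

5

Total = 38 + 33 + 23 + 19 + 18 + 14 + 13 + 11 + 11 + 7 + 6 = 193 cm.
Lower bound: ⌈193/40⌉ = 5 shelves.
A packing using 5 shelves:
  shelf 1: 38 = 38
  shelf 2: 33 + 7 = 40
  shelf 3: 23 + 11 + 6 = 40
  shelf 4: 19 + 18 = 37
  shelf 5: 14 + 13 + 11 = 38
This matches the lower bound, so 5 is optimal.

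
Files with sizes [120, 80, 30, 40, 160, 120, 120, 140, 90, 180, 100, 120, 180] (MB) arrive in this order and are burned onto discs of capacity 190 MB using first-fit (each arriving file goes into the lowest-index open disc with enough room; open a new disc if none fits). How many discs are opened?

10

  120 → disc 1 (new)  [load 120/190]
  80 → disc 2 (new)  [load 80/190]
  30 → disc 1  [load 150/190]
  40 → disc 1  [load 190/190]
  160 → disc 3 (new)  [load 160/190]
  120 → disc 4 (new)  [load 120/190]
  120 → disc 5 (new)  [load 120/190]
  140 → disc 6 (new)  [load 140/190]
  90 → disc 2  [load 170/190]
  180 → disc 7 (new)  [load 180/190]
  100 → disc 8 (new)  [load 100/190]
  120 → disc 9 (new)  [load 120/190]
  180 → disc 10 (new)  [load 180/190]
10 discs opened.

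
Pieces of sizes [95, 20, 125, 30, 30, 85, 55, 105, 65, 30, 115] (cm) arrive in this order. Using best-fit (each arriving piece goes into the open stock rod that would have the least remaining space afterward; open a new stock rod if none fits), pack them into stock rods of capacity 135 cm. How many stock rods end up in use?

  95 → stock rod 1 (new)  [load 95/135]
  20 → stock rod 1  [load 115/135]
  125 → stock rod 2 (new)  [load 125/135]
  30 → stock rod 3 (new)  [load 30/135]
  30 → stock rod 3  [load 60/135]
  85 → stock rod 4 (new)  [load 85/135]
  55 → stock rod 3  [load 115/135]
  105 → stock rod 5 (new)  [load 105/135]
  65 → stock rod 6 (new)  [load 65/135]
  30 → stock rod 5  [load 135/135]
  115 → stock rod 7 (new)  [load 115/135]
7 stock rods opened.

7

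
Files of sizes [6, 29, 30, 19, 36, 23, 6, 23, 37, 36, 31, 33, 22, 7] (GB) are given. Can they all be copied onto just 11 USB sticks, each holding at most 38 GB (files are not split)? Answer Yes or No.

Yes

A valid assignment using 11 USB sticks:
  USB stick 1: 37 = 37
  USB stick 2: 36 = 36
  USB stick 3: 36 = 36
  USB stick 4: 33 = 33
  USB stick 5: 31 + 7 = 38
  USB stick 6: 30 + 6 = 36
  USB stick 7: 29 + 6 = 35
  USB stick 8: 23 = 23
  USB stick 9: 23 = 23
  USB stick 10: 22 = 22
  USB stick 11: 19 = 19
Every load is within 38 GB, so 11 USB sticks suffice.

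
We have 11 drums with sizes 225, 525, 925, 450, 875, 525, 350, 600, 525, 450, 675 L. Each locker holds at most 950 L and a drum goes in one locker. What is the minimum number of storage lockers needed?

Total = 925 + 875 + 675 + 600 + 525 + 525 + 525 + 450 + 450 + 350 + 225 = 6125 L.
Lower bound: ⌈6125/950⌉ = 7 storage lockers.
A packing using 8 storage lockers:
  locker 1: 925 = 925
  locker 2: 875 = 875
  locker 3: 675 + 225 = 900
  locker 4: 600 + 350 = 950
  locker 5: 525 = 525
  locker 6: 525 = 525
  locker 7: 525 = 525
  locker 8: 450 + 450 = 900
No arrangement into 7 storage lockers stays within capacity, so 8 is optimal.

8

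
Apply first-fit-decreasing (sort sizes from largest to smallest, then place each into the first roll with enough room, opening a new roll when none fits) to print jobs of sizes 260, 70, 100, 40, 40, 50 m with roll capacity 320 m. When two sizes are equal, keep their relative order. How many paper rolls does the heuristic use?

2

Sorted descending: 260, 100, 70, 50, 40, 40.
  260 → roll 1 (new)  [load 260/320]
  100 → roll 2 (new)  [load 100/320]
  70 → roll 2  [load 170/320]
  50 → roll 1  [load 310/320]
  40 → roll 2  [load 210/320]
  40 → roll 2  [load 250/320]
2 paper rolls opened.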